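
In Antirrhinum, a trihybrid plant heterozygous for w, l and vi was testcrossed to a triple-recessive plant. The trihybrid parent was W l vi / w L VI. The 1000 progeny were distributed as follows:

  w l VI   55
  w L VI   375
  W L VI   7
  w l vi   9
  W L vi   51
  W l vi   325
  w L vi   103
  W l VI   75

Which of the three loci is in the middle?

The two rarest classes, w l vi and W L VI, are the double crossovers. Comparing them with the parentals, only the w allele has switched, so w is the middle locus and the order is vi – w – l.

w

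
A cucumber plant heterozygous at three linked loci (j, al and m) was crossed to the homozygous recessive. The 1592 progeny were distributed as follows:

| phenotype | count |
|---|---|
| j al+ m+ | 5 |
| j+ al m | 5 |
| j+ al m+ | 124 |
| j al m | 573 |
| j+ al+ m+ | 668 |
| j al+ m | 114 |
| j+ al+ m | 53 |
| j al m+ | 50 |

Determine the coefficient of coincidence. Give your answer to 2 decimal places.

0.57

The two most frequent reciprocal classes, j+ al+ m+ and j al m, are the parental types, so the F1 was j+ al+ m+ / j al m.
The two rarest classes, j al+ m+ and j+ al m, are the double crossovers. Comparing them with the parentals, only the j allele has switched, so j is the middle locus and the order is al – j – m.
al–j: (238 + 10)/1592 = 0.1558; j–m: (103 + 10)/1592 = 0.0710.
Expected DCO frequency = 0.1558 × 0.0710 ≈ 0.01106; observed = 10/1592 ≈ 0.00628.
Coefficient of coincidence = 0.00628/0.01106 ≈ 0.57.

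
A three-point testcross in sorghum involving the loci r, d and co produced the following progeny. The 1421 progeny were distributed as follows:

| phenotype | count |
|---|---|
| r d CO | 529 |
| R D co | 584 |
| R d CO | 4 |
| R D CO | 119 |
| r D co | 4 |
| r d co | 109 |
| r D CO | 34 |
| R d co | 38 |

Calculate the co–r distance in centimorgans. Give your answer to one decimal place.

The two most frequent reciprocal classes, r d CO and R D co, are the parental types, so the F1 was r d CO / R D co.
The two rarest classes, R d CO and r D co, are the double crossovers. Comparing them with the parentals, only the r allele has switched, so r is the middle locus and the order is d – r – co.
Crossovers in the r–co interval produce the single-crossover classes r d co and R D CO (109 + 119 = 228) plus the double crossovers (8).
RF(r–co) = (228 + 8) / 1421 = 236/1421 = 0.1661 → 16.6 centimorgans.

16.6 centimorgans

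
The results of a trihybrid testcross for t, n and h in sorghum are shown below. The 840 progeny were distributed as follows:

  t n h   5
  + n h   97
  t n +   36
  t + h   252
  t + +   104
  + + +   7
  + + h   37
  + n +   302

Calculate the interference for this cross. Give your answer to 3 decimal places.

The two most frequent reciprocal classes, t + h and + n +, are the parental types, so the F1 was t + h / + n +.
The two rarest classes, t n h and + + +, are the double crossovers. Comparing them with the parentals, only the n allele has switched, so n is the middle locus and the order is h – n – t.
h–n: (201 + 12)/840 = 0.2536; n–t: (73 + 12)/840 = 0.1012.
Expected DCO frequency = 0.2536 × 0.1012 ≈ 0.02566; observed = 12/840 ≈ 0.01429.
Coefficient of coincidence = 0.01429/0.02566 ≈ 0.557; interference = 1 − 0.557 = 0.443.

0.443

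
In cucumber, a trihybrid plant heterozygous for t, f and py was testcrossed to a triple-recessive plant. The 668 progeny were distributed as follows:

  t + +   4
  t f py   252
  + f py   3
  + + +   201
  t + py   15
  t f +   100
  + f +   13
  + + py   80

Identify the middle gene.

The two most frequent reciprocal classes, + + + and t f py, are the parental types, so the F1 was + + + / t f py.
The two rarest classes, t + + and + f py, are the double crossovers. Comparing them with the parentals, only the t allele has switched, so t is the middle locus and the order is f – t – py.

t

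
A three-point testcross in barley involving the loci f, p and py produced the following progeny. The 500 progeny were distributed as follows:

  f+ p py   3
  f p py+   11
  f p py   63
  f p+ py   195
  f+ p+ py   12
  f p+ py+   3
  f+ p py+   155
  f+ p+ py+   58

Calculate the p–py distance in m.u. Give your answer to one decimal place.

The two most frequent reciprocal classes, f p+ py and f+ p py+, are the parental types, so the F1 was f p+ py / f+ p py+.
The two rarest classes, f p+ py+ and f+ p py, are the double crossovers. Comparing them with the parentals, only the py allele has switched, so py is the middle locus and the order is p – py – f.
Crossovers in the p–py interval produce the single-crossover classes f p py and f+ p+ py+ (63 + 58 = 121) plus the double crossovers (6).
RF(p–py) = (121 + 6) / 500 = 127/500 = 0.2540 → 25.4 m.u.

25.4 m.u.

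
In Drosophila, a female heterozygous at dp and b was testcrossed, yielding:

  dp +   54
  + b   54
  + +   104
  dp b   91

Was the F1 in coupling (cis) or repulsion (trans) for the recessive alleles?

cis

The two most frequent classes are + + (104) and dp b (91); these are the parental (non-recombinant) types.
So the F1 carried + + on one chromosome and dp b on the other — the recessive alleles are on the same chromosome (cis / coupling).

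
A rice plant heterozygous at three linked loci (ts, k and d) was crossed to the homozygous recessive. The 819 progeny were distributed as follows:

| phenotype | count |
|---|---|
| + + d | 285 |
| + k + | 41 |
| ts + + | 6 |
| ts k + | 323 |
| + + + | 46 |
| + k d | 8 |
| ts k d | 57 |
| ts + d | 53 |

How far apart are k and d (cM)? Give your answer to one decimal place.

14.3 cM

The two most frequent reciprocal classes, + + d and ts k +, are the parental types, so the F1 was + + d / ts k +.
The two rarest classes, + k d and ts + +, are the double crossovers. Comparing them with the parentals, only the k allele has switched, so k is the middle locus and the order is ts – k – d.
Crossovers in the k–d interval produce the single-crossover classes + + + and ts k d (46 + 57 = 103) plus the double crossovers (14).
RF(k–d) = (103 + 14) / 819 = 117/819 = 0.1429 → 14.3 cM.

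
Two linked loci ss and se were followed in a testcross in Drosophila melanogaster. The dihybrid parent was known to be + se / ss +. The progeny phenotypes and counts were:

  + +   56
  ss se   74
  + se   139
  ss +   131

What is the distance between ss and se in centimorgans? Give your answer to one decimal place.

32.5 centimorgans

The recombinant classes are + + and ss se: 56 + 74 = 130.
Recombination frequency = 130/400 = 0.3250 ≈ 32.5%, i.e. 32.5 centimorgans.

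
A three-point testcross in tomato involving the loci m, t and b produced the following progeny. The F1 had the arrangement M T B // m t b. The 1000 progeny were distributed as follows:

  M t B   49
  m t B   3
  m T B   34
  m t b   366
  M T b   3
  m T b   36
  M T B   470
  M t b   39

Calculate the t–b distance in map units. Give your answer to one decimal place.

The two rarest classes, M T b and m t B, are the double crossovers. Comparing them with the parentals, only the b allele has switched, so b is the middle locus and the order is m – b – t.
Crossovers in the b–t interval produce the single-crossover classes M t B and m T b (49 + 36 = 85) plus the double crossovers (6).
RF(b–t) = (85 + 6) / 1000 = 91/1000 = 0.0910 → 9.1 map units.

9.1 map units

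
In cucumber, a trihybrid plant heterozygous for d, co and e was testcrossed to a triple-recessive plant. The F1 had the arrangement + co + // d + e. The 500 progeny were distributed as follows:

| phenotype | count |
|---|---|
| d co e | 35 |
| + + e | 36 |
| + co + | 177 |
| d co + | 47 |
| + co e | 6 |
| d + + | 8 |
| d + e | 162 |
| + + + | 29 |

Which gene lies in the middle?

e

The two rarest classes, + co e and d + +, are the double crossovers. Comparing them with the parentals, only the e allele has switched, so e is the middle locus and the order is d – e – co.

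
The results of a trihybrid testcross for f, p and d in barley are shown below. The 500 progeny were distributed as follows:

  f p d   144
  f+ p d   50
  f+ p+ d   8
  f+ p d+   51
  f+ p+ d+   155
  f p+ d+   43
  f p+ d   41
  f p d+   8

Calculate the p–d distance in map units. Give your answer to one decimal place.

The two most frequent reciprocal classes, f+ p+ d+ and f p d, are the parental types, so the F1 was f+ p+ d+ / f p d.
The two rarest classes, f+ p+ d and f p d+, are the double crossovers. Comparing them with the parentals, only the d allele has switched, so d is the middle locus and the order is p – d – f.
Crossovers in the p–d interval produce the single-crossover classes f+ p d+ and f p+ d (51 + 41 = 92) plus the double crossovers (16).
RF(p–d) = (92 + 16) / 500 = 108/500 = 0.2160 → 21.6 map units.

21.6 map units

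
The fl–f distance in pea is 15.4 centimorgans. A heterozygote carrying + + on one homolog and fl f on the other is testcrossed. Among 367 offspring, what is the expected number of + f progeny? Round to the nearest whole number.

A map distance of 15.4 centimorgans corresponds to a recombination frequency of 0.154.
The F1 is + + / fl f, so + f is a recombinant gamete class with expected frequency r/2 = 0.154/2 = 0.0770.
Expected number = 0.0770 × 367 = 28.26 ≈ 28.

28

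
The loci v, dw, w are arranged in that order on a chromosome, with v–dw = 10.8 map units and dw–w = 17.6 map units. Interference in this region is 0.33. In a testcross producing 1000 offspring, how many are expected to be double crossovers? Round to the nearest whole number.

Map distances give recombination frequencies of 0.108 and 0.176 for the two intervals.
With interference 0.33 (so coincidence = 0.67), expected double-crossover frequency = 0.108 × 0.176 × 0.67 = 0.01274.
Expected number = 0.01274 × 1000 = 12.74 ≈ 13.

13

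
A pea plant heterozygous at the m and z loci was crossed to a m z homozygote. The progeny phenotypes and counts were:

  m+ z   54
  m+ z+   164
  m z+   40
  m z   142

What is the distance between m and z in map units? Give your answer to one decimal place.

The two most frequent classes, m+ z+ (164) and m z (142), are the parental types, so the F1 was m+ z+ / m z.
The recombinant classes are m+ z and m z+: 54 + 40 = 94.
Recombination frequency = 94/400 = 0.2350 ≈ 23.5%, i.e. 23.5 map units.

23.5 map units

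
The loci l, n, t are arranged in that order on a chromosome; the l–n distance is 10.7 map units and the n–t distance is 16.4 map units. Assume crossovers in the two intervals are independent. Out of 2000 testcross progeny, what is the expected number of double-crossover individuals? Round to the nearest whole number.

Map distances give recombination frequencies of 0.107 and 0.164 for the two intervals.
With no interference, expected double-crossover frequency = 0.107 × 0.164 = 0.01755.
Expected number = 0.01755 × 2000 = 35.10 ≈ 35.

35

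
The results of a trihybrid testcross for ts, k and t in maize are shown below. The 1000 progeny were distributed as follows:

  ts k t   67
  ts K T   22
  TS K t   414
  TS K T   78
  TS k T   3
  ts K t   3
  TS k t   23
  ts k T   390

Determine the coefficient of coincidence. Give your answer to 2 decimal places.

0.78

The two most frequent reciprocal classes, ts k T and TS K t, are the parental types, so the F1 was ts k T / TS K t.
The two rarest classes, TS k T and ts K t, are the double crossovers. Comparing them with the parentals, only the ts allele has switched, so ts is the middle locus and the order is t – ts – k.
t–ts: (145 + 6)/1000 = 0.1510; ts–k: (45 + 6)/1000 = 0.0510.
Expected DCO frequency = 0.1510 × 0.0510 ≈ 0.00770; observed = 6/1000 ≈ 0.00600.
Coefficient of coincidence = 0.00600/0.00770 ≈ 0.78.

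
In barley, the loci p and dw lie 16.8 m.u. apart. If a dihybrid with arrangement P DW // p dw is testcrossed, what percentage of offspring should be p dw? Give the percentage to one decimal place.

A map distance of 16.8 m.u. corresponds to a recombination frequency of 0.168.
The F1 is P DW / p dw, so p dw is a parental gamete class with expected frequency (1 − r)/2 = 0.832/2 = 0.4160.
That is 0.4160 = 41.6% of the progeny.

41.6%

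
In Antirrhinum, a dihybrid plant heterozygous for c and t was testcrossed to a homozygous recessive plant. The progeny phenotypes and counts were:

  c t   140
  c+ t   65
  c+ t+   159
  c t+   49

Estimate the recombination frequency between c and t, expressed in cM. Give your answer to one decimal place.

The two most frequent classes, c+ t+ (159) and c t (140), are the parental types, so the F1 was c+ t+ / c t.
The recombinant classes are c+ t and c t+: 65 + 49 = 114.
Recombination frequency = 114/413 = 0.2760 ≈ 27.6%, i.e. 27.6 cM.

27.6 cM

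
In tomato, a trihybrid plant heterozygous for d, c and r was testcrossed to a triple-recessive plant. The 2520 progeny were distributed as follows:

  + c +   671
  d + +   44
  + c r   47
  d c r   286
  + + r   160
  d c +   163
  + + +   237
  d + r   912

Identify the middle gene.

The two most frequent reciprocal classes, d + r and + c +, are the parental types, so the F1 was d + r / + c +.
The two rarest classes, d + + and + c r, are the double crossovers. Comparing them with the parentals, only the r allele has switched, so r is the middle locus and the order is d – r – c.

r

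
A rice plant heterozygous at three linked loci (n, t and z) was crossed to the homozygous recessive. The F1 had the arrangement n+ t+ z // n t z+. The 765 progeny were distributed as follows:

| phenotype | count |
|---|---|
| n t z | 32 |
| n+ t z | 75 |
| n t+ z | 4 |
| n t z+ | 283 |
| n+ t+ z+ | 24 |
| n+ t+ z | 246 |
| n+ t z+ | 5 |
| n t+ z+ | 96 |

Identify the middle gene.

n

The two rarest classes, n t+ z and n+ t z+, are the double crossovers. Comparing them with the parentals, only the n allele has switched, so n is the middle locus and the order is t – n – z.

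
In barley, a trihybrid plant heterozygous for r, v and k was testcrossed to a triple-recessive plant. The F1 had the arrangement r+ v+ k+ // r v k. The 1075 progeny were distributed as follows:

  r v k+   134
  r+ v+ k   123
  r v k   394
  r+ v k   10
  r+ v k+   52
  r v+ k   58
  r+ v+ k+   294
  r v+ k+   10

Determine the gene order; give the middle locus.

r

The two rarest classes, r v+ k+ and r+ v k, are the double crossovers. Comparing them with the parentals, only the r allele has switched, so r is the middle locus and the order is k – r – v.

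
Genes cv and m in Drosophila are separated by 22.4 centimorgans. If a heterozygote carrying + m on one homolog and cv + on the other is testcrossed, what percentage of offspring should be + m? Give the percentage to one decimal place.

38.8%

A map distance of 22.4 centimorgans corresponds to a recombination frequency of 0.224.
The F1 is + m / cv +, so + m is a parental gamete class with expected frequency (1 − r)/2 = 0.776/2 = 0.3880.
That is 0.3880 = 38.8% of the progeny.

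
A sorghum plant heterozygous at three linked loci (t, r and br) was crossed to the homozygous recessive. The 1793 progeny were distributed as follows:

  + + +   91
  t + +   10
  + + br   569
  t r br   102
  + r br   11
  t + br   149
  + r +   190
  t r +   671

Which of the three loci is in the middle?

The two most frequent reciprocal classes, + + br and t r +, are the parental types, so the F1 was + + br / t r +.
The two rarest classes, + r br and t + +, are the double crossovers. Comparing them with the parentals, only the r allele has switched, so r is the middle locus and the order is br – r – t.

r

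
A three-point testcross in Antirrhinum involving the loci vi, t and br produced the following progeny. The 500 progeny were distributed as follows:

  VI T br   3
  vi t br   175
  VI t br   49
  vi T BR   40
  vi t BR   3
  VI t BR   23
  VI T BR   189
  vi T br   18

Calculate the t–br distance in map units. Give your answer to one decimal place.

9.4 map units

The two most frequent reciprocal classes, VI T BR and vi t br, are the parental types, so the F1 was VI T BR / vi t br.
The two rarest classes, VI T br and vi t BR, are the double crossovers. Comparing them with the parentals, only the br allele has switched, so br is the middle locus and the order is t – br – vi.
Crossovers in the t–br interval produce the single-crossover classes VI t BR and vi T br (23 + 18 = 41) plus the double crossovers (6).
RF(t–br) = (41 + 6) / 500 = 47/500 = 0.0940 → 9.4 map units.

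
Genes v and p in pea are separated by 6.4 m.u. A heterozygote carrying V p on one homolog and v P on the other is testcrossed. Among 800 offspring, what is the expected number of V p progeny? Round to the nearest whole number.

A map distance of 6.4 m.u. corresponds to a recombination frequency of 0.064.
The F1 is V p / v P, so V p is a parental gamete class with expected frequency (1 − r)/2 = 0.936/2 = 0.4680.
Expected number = 0.4680 × 800 = 374.40 ≈ 374.

374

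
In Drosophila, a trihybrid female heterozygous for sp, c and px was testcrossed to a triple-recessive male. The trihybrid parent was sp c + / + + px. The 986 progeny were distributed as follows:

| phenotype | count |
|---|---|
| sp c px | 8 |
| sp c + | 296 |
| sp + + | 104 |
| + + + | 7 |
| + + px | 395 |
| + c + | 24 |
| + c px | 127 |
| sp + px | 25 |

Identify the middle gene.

px

The two rarest classes, sp c px and + + +, are the double crossovers. Comparing them with the parentals, only the px allele has switched, so px is the middle locus and the order is sp – px – c.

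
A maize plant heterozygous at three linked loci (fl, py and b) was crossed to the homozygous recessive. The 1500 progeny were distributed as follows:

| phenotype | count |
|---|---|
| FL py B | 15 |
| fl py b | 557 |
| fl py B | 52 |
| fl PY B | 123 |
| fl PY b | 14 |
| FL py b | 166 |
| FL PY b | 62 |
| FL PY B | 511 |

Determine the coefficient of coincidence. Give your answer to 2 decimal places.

0.96

The two most frequent reciprocal classes, fl py b and FL PY B, are the parental types, so the F1 was fl py b / FL PY B.
The two rarest classes, fl PY b and FL py B, are the double crossovers. Comparing them with the parentals, only the py allele has switched, so py is the middle locus and the order is b – py – fl.
b–py: (114 + 29)/1500 = 0.0953; py–fl: (289 + 29)/1500 = 0.2120.
Expected DCO frequency = 0.0953 × 0.2120 ≈ 0.02020; observed = 29/1500 ≈ 0.01933.
Coefficient of coincidence = 0.01933/0.02020 ≈ 0.96.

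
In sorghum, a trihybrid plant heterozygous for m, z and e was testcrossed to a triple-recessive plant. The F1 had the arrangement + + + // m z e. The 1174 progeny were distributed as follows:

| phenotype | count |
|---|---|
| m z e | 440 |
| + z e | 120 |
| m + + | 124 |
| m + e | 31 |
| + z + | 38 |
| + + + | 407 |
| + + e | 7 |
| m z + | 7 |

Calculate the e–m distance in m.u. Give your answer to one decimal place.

22.0 m.u.

The two rarest classes, + + e and m z +, are the double crossovers. Comparing them with the parentals, only the e allele has switched, so e is the middle locus and the order is m – e – z.
Crossovers in the m–e interval produce the single-crossover classes m + + and + z e (124 + 120 = 244) plus the double crossovers (14).
RF(m–e) = (244 + 14) / 1174 = 258/1174 = 0.2198 → 22.0 m.u.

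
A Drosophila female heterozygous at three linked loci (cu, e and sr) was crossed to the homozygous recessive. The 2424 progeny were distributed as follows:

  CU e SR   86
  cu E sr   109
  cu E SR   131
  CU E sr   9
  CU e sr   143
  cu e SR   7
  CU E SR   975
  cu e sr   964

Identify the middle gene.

sr

The two most frequent reciprocal classes, CU E SR and cu e sr, are the parental types, so the F1 was CU E SR / cu e sr.
The two rarest classes, CU E sr and cu e SR, are the double crossovers. Comparing them with the parentals, only the sr allele has switched, so sr is the middle locus and the order is cu – sr – e.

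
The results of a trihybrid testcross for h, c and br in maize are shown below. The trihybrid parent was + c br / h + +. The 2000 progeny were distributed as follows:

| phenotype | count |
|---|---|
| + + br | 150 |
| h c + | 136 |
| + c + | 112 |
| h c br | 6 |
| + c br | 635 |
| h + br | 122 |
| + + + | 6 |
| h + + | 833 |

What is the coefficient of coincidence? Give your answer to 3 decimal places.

The two rarest classes, h c br and + + +, are the double crossovers. Comparing them with the parentals, only the h allele has switched, so h is the middle locus and the order is c – h – br.
c–h: (286 + 12)/2000 = 0.1490; h–br: (234 + 12)/2000 = 0.1230.
Expected DCO frequency = 0.1490 × 0.1230 ≈ 0.01833; observed = 12/2000 ≈ 0.00600.
Coefficient of coincidence = 0.00600/0.01833 ≈ 0.327.

0.327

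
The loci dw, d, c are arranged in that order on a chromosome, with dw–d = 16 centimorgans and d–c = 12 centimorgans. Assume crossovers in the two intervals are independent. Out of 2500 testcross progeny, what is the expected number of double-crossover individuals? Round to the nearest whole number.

Map distances give recombination frequencies of 0.160 and 0.120 for the two intervals.
With no interference, expected double-crossover frequency = 0.160 × 0.120 = 0.01920.
Expected number = 0.01920 × 2500 = 48.00 ≈ 48.

48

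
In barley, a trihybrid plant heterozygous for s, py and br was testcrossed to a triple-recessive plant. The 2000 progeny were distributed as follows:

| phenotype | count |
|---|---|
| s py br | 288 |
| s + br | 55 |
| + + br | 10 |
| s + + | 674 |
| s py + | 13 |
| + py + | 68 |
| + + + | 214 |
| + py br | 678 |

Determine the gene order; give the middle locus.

The two most frequent reciprocal classes, s + + and + py br, are the parental types, so the F1 was s + + / + py br.
The two rarest classes, s py + and + + br, are the double crossovers. Comparing them with the parentals, only the py allele has switched, so py is the middle locus and the order is br – py – s.

py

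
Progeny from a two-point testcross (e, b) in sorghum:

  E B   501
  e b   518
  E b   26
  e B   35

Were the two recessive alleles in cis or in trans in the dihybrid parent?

cis

The two most frequent classes are E B (501) and e b (518); these are the parental (non-recombinant) types.
So the F1 carried E B on one chromosome and e b on the other — the recessive alleles are on the same chromosome (cis / coupling).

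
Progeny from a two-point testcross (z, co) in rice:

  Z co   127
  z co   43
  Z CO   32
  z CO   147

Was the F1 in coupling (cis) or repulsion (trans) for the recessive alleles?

trans

The two most frequent classes are Z co (127) and z CO (147); these are the parental (non-recombinant) types.
So the F1 carried Z co on one chromosome and z CO on the other — the recessive alleles are on opposite chromosomes (trans / repulsion).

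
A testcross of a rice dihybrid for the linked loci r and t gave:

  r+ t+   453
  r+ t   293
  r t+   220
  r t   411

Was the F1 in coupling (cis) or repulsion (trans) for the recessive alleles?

cis

The two most frequent classes are r+ t+ (453) and r t (411); these are the parental (non-recombinant) types.
So the F1 carried r+ t+ on one chromosome and r t on the other — the recessive alleles are on the same chromosome (cis / coupling).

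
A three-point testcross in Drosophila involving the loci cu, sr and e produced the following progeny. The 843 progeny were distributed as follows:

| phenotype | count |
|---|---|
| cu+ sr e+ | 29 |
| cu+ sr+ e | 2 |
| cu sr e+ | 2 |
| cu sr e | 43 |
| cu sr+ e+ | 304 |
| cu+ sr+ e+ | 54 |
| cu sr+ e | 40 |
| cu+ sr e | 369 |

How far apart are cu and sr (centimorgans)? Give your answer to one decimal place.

The two most frequent reciprocal classes, cu+ sr e and cu sr+ e+, are the parental types, so the F1 was cu+ sr e / cu sr+ e+.
The two rarest classes, cu+ sr+ e and cu sr e+, are the double crossovers. Comparing them with the parentals, only the sr allele has switched, so sr is the middle locus and the order is e – sr – cu.
Crossovers in the sr–cu interval produce the single-crossover classes cu sr e and cu+ sr+ e+ (43 + 54 = 97) plus the double crossovers (4).
RF(sr–cu) = (97 + 4) / 843 = 101/843 = 0.1198 → 12.0 centimorgans.

12.0 centimorgans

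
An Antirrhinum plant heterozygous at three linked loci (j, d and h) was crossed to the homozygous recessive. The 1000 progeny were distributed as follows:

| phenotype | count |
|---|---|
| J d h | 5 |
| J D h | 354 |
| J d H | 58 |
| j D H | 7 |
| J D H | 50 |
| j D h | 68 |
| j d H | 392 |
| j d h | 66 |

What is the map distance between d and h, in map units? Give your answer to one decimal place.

12.8 map units

The two most frequent reciprocal classes, j d H and J D h, are the parental types, so the F1 was j d H / J D h.
The two rarest classes, j D H and J d h, are the double crossovers. Comparing them with the parentals, only the d allele has switched, so d is the middle locus and the order is j – d – h.
Crossovers in the d–h interval produce the single-crossover classes j d h and J D H (66 + 50 = 116) plus the double crossovers (12).
RF(d–h) = (116 + 12) / 1000 = 128/1000 = 0.1280 → 12.8 map units.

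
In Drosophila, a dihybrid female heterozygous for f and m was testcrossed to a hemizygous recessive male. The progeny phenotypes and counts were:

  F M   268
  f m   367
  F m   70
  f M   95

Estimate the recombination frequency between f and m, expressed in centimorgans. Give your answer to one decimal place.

The two most frequent classes, F M (268) and f m (367), are the parental types, so the F1 was F M / f m.
The recombinant classes are F m and f M: 70 + 95 = 165.
Recombination frequency = 165/800 = 0.2062 ≈ 20.6%, i.e. 20.6 centimorgans.

20.6 centimorgans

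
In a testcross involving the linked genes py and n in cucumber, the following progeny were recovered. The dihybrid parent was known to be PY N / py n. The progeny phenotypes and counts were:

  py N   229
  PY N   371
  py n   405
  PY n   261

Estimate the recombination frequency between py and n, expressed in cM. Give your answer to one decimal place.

The recombinant classes are PY n and py N: 261 + 229 = 490.
Recombination frequency = 490/1266 = 0.3870 ≈ 38.7%, i.e. 38.7 cM.

38.7 cM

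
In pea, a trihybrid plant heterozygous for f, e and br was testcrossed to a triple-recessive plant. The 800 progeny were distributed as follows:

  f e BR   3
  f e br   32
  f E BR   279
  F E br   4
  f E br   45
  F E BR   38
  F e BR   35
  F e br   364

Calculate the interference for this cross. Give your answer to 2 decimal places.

0.16

The two most frequent reciprocal classes, F e br and f E BR, are the parental types, so the F1 was F e br / f E BR.
The two rarest classes, F E br and f e BR, are the double crossovers. Comparing them with the parentals, only the e allele has switched, so e is the middle locus and the order is f – e – br.
f–e: (70 + 7)/800 = 0.0963; e–br: (80 + 7)/800 = 0.1087.
Expected DCO frequency = 0.0963 × 0.1087 ≈ 0.01047; observed = 7/800 ≈ 0.00875.
Coefficient of coincidence = 0.00875/0.01047 ≈ 0.84; interference = 1 − 0.84 = 0.16.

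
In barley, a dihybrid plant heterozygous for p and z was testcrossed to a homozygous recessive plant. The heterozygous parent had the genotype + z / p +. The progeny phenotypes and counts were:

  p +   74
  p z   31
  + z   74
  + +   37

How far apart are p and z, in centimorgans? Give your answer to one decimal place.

31.5 centimorgans

The recombinant classes are + + and p z: 37 + 31 = 68.
Recombination frequency = 68/216 = 0.3148 ≈ 31.5%, i.e. 31.5 centimorgans.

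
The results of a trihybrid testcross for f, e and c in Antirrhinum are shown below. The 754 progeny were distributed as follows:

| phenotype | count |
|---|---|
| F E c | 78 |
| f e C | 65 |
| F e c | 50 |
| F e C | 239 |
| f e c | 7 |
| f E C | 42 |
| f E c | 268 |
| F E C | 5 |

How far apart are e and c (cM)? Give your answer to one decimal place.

The two most frequent reciprocal classes, F e C and f E c, are the parental types, so the F1 was F e C / f E c.
The two rarest classes, F E C and f e c, are the double crossovers. Comparing them with the parentals, only the e allele has switched, so e is the middle locus and the order is c – e – f.
Crossovers in the c–e interval produce the single-crossover classes F e c and f E C (50 + 42 = 92) plus the double crossovers (12).
RF(c–e) = (92 + 12) / 754 = 104/754 = 0.1379 → 13.8 cM.

13.8 cM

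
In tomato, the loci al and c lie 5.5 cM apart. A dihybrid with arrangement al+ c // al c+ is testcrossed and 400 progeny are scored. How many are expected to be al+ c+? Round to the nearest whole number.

A map distance of 5.5 cM corresponds to a recombination frequency of 0.055.
The F1 is al+ c / al c+, so al+ c+ is a recombinant gamete class with expected frequency r/2 = 0.055/2 = 0.0275.
Expected number = 0.0275 × 400 = 11.00 ≈ 11.

11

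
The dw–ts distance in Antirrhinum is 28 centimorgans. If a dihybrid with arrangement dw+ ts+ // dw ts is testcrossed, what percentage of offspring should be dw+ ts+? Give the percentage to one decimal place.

36.0%

A map distance of 28 centimorgans corresponds to a recombination frequency of 0.280.
The F1 is dw+ ts+ / dw ts, so dw+ ts+ is a parental gamete class with expected frequency (1 − r)/2 = 0.720/2 = 0.3600.
That is 0.3600 = 36.0% of the progeny.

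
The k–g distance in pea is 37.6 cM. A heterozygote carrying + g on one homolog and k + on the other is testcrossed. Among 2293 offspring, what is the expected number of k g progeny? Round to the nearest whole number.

A map distance of 37.6 cM corresponds to a recombination frequency of 0.376.
The F1 is + g / k +, so k g is a recombinant gamete class with expected frequency r/2 = 0.376/2 = 0.1880.
Expected number = 0.1880 × 2293 = 431.08 ≈ 431.

431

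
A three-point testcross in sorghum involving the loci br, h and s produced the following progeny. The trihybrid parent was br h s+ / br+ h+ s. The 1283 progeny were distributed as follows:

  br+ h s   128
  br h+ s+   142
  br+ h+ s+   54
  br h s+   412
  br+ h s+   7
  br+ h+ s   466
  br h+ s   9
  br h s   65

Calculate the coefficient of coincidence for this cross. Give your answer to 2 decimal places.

0.53

The two rarest classes, br+ h s+ and br h+ s, are the double crossovers. Comparing them with the parentals, only the br allele has switched, so br is the middle locus and the order is s – br – h.
s–br: (119 + 16)/1283 = 0.1052; br–h: (270 + 16)/1283 = 0.2229.
Expected DCO frequency = 0.1052 × 0.2229 ≈ 0.02345; observed = 16/1283 ≈ 0.01247.
Coefficient of coincidence = 0.01247/0.02345 ≈ 0.53.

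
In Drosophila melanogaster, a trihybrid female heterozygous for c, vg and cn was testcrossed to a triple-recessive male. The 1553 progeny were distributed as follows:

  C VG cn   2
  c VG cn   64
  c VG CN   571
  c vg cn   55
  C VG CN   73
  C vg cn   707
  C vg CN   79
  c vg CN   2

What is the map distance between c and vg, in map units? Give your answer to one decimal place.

The two most frequent reciprocal classes, C vg cn and c VG CN, are the parental types, so the F1 was C vg cn / c VG CN.
The two rarest classes, C VG cn and c vg CN, are the double crossovers. Comparing them with the parentals, only the vg allele has switched, so vg is the middle locus and the order is cn – vg – c.
Crossovers in the vg–c interval produce the single-crossover classes c vg cn and C VG CN (55 + 73 = 128) plus the double crossovers (4).
RF(vg–c) = (128 + 4) / 1553 = 132/1553 = 0.0850 → 8.5 map units.

8.5 map units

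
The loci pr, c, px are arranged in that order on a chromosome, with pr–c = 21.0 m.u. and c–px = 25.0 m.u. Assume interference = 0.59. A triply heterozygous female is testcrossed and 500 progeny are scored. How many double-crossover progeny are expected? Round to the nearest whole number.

Map distances give recombination frequencies of 0.210 and 0.250 for the two intervals.
With interference 0.59 (so coincidence = 0.41), expected double-crossover frequency = 0.210 × 0.250 × 0.41 = 0.02153.
Expected number = 0.02153 × 500 = 10.76 ≈ 11.

11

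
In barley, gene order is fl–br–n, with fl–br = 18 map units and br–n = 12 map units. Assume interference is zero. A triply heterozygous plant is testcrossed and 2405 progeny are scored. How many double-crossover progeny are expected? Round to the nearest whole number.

Map distances give recombination frequencies of 0.180 and 0.120 for the two intervals.
With no interference, expected double-crossover frequency = 0.180 × 0.120 = 0.02160.
Expected number = 0.02160 × 2405 = 51.95 ≈ 52.

52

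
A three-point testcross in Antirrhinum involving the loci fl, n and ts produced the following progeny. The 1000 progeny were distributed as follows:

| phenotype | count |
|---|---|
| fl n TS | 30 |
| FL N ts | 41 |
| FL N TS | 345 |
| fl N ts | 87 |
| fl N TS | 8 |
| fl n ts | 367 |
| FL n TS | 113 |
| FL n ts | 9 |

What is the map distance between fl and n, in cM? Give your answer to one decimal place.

The two most frequent reciprocal classes, FL N TS and fl n ts, are the parental types, so the F1 was FL N TS / fl n ts.
The two rarest classes, fl N TS and FL n ts, are the double crossovers. Comparing them with the parentals, only the fl allele has switched, so fl is the middle locus and the order is ts – fl – n.
Crossovers in the fl–n interval produce the single-crossover classes FL n TS and fl N ts (113 + 87 = 200) plus the double crossovers (17).
RF(fl–n) = (200 + 17) / 1000 = 217/1000 = 0.2170 → 21.7 cM.

21.7 cM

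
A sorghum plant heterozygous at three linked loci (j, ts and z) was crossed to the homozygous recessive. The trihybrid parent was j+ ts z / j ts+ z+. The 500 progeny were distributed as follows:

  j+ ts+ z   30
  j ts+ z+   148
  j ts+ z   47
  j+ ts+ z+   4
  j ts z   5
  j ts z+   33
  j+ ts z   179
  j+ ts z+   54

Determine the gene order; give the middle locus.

The two rarest classes, j ts z and j+ ts+ z+, are the double crossovers. Comparing them with the parentals, only the j allele has switched, so j is the middle locus and the order is ts – j – z.

j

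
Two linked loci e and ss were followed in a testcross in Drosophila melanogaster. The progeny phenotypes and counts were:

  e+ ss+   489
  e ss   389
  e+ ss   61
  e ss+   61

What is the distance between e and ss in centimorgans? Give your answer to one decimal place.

The two most frequent classes, e+ ss+ (489) and e ss (389), are the parental types, so the F1 was e+ ss+ / e ss.
The recombinant classes are e+ ss and e ss+: 61 + 61 = 122.
Recombination frequency = 122/1000 = 0.1220 ≈ 12.2%, i.e. 12.2 centimorgans.

12.2 centimorgans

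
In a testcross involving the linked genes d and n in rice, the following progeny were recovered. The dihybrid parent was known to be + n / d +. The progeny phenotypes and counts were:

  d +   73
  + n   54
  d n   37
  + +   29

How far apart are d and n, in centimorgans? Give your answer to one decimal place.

34.2 centimorgans

The recombinant classes are + + and d n: 29 + 37 = 66.
Recombination frequency = 66/193 = 0.3420 ≈ 34.2%, i.e. 34.2 centimorgans.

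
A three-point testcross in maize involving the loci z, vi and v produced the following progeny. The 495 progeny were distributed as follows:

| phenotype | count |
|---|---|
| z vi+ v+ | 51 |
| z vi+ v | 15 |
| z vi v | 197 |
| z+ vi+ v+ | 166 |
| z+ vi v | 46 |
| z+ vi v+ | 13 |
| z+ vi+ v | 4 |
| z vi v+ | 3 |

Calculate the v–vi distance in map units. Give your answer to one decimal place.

7.1 map units

The two most frequent reciprocal classes, z vi v and z+ vi+ v+, are the parental types, so the F1 was z vi v / z+ vi+ v+.
The two rarest classes, z vi v+ and z+ vi+ v, are the double crossovers. Comparing them with the parentals, only the v allele has switched, so v is the middle locus and the order is vi – v – z.
Crossovers in the vi–v interval produce the single-crossover classes z vi+ v and z+ vi v+ (15 + 13 = 28) plus the double crossovers (7).
RF(vi–v) = (28 + 7) / 495 = 35/495 = 0.0707 → 7.1 map units.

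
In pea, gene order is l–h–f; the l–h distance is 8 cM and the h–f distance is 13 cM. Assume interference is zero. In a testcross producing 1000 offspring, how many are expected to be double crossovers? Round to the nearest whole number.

10

Map distances give recombination frequencies of 0.080 and 0.130 for the two intervals.
With no interference, expected double-crossover frequency = 0.080 × 0.130 = 0.01040.
Expected number = 0.01040 × 1000 = 10.40 ≈ 10.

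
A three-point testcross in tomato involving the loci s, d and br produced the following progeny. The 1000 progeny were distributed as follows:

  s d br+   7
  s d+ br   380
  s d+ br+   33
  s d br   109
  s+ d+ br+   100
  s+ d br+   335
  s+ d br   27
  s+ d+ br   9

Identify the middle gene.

The two most frequent reciprocal classes, s+ d br+ and s d+ br, are the parental types, so the F1 was s+ d br+ / s d+ br.
The two rarest classes, s d br+ and s+ d+ br, are the double crossovers. Comparing them with the parentals, only the s allele has switched, so s is the middle locus and the order is d – s – br.

s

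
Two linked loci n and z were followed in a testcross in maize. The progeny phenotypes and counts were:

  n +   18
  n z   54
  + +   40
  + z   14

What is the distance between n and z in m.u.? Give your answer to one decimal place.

25.4 m.u.

The two most frequent classes, + + (40) and n z (54), are the parental types, so the F1 was + + / n z.
The recombinant classes are + z and n +: 14 + 18 = 32.
Recombination frequency = 32/126 = 0.2540 ≈ 25.4%, i.e. 25.4 m.u.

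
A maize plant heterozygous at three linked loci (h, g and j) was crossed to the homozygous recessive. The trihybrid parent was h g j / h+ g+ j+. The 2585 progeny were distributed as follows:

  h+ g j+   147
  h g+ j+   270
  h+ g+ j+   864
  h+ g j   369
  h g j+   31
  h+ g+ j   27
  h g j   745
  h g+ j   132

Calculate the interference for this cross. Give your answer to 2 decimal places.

The two rarest classes, h g j+ and h+ g+ j, are the double crossovers. Comparing them with the parentals, only the j allele has switched, so j is the middle locus and the order is g – j – h.
g–j: (279 + 58)/2585 = 0.1304; j–h: (639 + 58)/2585 = 0.2696.
Expected DCO frequency = 0.1304 × 0.2696 ≈ 0.03516; observed = 58/2585 ≈ 0.02244.
Coefficient of coincidence = 0.02244/0.03516 ≈ 0.64; interference = 1 − 0.64 = 0.36.

0.36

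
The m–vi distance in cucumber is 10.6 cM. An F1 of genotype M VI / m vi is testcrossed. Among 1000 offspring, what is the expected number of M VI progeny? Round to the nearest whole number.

A map distance of 10.6 cM corresponds to a recombination frequency of 0.106.
The F1 is M VI / m vi, so M VI is a parental gamete class with expected frequency (1 − r)/2 = 0.894/2 = 0.4470.
Expected number = 0.4470 × 1000 = 447.00 ≈ 447.

447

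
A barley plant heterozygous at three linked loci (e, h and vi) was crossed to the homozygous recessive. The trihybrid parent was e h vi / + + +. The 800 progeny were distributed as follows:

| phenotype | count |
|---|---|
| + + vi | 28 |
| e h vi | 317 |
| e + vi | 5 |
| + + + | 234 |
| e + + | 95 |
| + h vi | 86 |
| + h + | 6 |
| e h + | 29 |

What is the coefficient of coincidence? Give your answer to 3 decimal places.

The two rarest classes, e + vi and + h +, are the double crossovers. Comparing them with the parentals, only the h allele has switched, so h is the middle locus and the order is vi – h – e.
vi–h: (57 + 11)/800 = 0.0850; h–e: (181 + 11)/800 = 0.2400.
Expected DCO frequency = 0.0850 × 0.2400 ≈ 0.02040; observed = 11/800 ≈ 0.01375.
Coefficient of coincidence = 0.01375/0.02040 ≈ 0.674.

0.674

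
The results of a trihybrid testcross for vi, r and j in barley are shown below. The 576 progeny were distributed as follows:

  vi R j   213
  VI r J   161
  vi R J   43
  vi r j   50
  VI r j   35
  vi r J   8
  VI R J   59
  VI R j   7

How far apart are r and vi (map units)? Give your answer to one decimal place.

The two most frequent reciprocal classes, vi R j and VI r J, are the parental types, so the F1 was vi R j / VI r J.
The two rarest classes, VI R j and vi r J, are the double crossovers. Comparing them with the parentals, only the vi allele has switched, so vi is the middle locus and the order is j – vi – r.
Crossovers in the vi–r interval produce the single-crossover classes vi r j and VI R J (50 + 59 = 109) plus the double crossovers (15).
RF(vi–r) = (109 + 15) / 576 = 124/576 = 0.2153 → 21.5 map units.

21.5 map units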